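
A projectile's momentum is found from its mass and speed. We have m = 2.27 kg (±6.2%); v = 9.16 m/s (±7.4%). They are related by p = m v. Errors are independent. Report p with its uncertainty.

20.8 ± 2.01 kg·m/s

Relative error in a monomial: (δp/p)² = Σ (nᵢ · δxᵢ/xᵢ)².
  (1·δm/m)² = (1×0.0620)² = 0.00384;  (1·δv/v)² = (1×0.0740)² = 0.00548
δp/p = √(0.00932) = 0.0965
p = 20.8 kg·m/s, so δp = 0.0965 × 20.8 = 2.01 kg·m/s.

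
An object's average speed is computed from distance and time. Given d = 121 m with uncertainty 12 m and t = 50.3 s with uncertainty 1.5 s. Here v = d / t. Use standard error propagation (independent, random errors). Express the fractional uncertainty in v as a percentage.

10.4%

Each factor contributes (exponent × relative error)² to (δv/v)²:
  (1·δd/d)² = (1×0.0992)² = 0.00984;  (-1·δt/t)² = (-1×0.0298)² = 0.000889
δv/v = √(0.0107) = 0.104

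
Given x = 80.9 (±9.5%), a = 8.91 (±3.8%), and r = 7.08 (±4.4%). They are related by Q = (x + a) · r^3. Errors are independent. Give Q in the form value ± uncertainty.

31900 ± 5020

Let u = x + a = 89.8. δu = √(δx² + δa²) = √(59.1 + 0.115) = 7.69, so δu/u = 0.0857.
Q is then a monomial in u, r:
δQ/Q = √((δu/u)² + (3·δr/r)²) = √(0.00734 + 0.0174) = 0.157
Q = 31900, so δQ = 0.157 × 31900 = 5020.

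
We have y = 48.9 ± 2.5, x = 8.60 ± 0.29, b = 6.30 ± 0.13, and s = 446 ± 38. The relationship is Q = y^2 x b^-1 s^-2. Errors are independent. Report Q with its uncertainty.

0.0164 ± 0.00332

For a monomial Q ∝ y^2, x, b^-1, s^-2, fractional errors add in quadrature:
  (2·δy/y)² = (2×0.0511)² = 0.0105;  (1·δx/x)² = (1×0.0337)² = 0.00114;  (-1·δb/b)² = (-1×0.0206)² = 0.000426;  (-2·δs/s)² = (-2×0.0852)² = 0.0290
δQ/Q = √(0.0411) = 0.203
Q = 0.0164, so δQ = 0.203 × 0.0164 = 0.00332.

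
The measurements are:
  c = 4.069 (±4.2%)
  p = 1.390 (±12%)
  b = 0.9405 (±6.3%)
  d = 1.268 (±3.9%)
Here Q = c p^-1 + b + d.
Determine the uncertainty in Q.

Let w = c·p^-1 = 2.927. δw/w = √((1·δc/c)² + (-1·δp/p)²) = √(0.00176 + 0.0144) = 0.127, so δw = 0.372.
Q = w + b + d: δQ = √(δw² + δb² + δd²) = √(0.139 + 0.00351 + 0.00245) = 0.380

0.380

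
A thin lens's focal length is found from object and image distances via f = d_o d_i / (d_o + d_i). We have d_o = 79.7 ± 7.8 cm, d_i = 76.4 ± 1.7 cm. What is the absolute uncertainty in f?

1.92 cm

∂f/∂d_o = (d_i/(d_o+d_i))² = 0.240;  ∂f/∂d_i = (d_o/(d_o+d_i))² = 0.261
δf = √((∂f/∂d_o · δd_o)² + (∂f/∂d_i · δd_i)²) = √(3.49 + 0.196) = 1.92 cm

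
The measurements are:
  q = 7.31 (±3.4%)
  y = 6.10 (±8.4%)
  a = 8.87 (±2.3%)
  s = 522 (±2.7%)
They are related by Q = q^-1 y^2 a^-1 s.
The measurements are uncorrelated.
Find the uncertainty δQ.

Each factor contributes (exponent × relative error)² to (δQ/Q)²:
  (-1·δq/q)² = (-1×0.0340)² = 0.00116;  (2·δy/y)² = (2×0.0840)² = 0.0282;  (-1·δa/a)² = (-1×0.0230)² = 0.000529;  (1·δs/s)² = (1×0.0270)² = 0.000729
δQ/Q = √(0.0306) = 0.175
Q = 300, so δQ = 0.175 × 300 = 52.4.

52.4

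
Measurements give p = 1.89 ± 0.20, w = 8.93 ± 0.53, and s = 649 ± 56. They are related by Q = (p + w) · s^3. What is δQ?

Let u = p + w = 10.8. δu = √(δp² + δw²) = √(0.0400 + 0.281) = 0.566, so δu/u = 0.0524.
Q is then a monomial in u, s:
δQ/Q = √((δu/u)² + (3·δs/s)²) = √(0.00274 + 0.0670) = 0.264
Q = 2.96e+09, so δQ = 0.264 × 2.96e+09 = 7.81e+08.

7.81e+08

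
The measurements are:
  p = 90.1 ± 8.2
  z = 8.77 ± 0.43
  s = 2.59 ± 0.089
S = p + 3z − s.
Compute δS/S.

For a sum/difference, combine absolute errors in quadrature:
  (δp)² = 67.2;  (3·δz)² = 1.66;  (δs)² = 0.00792
δS = √(68.9) = 8.30
S = 114, so δS/S = 8.30/114 = 0.0729.

0.0729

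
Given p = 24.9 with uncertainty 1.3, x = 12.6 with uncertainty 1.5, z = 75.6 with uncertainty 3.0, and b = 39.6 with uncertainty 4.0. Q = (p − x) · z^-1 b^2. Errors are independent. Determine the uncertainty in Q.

66.7

Let u = p − x = 12.3. δu = √(δp² + δx²) = √(1.69 + 2.25) = 1.98, so δu/u = 0.161.
Q is then a monomial in u, z, b:
δQ/Q = √((δu/u)² + (-1·δz/z)² + (2·δb/b)²) = √(0.0260 + 0.00157 + 0.0408) = 0.262
Q = 255, so δQ = 0.262 × 255 = 66.7.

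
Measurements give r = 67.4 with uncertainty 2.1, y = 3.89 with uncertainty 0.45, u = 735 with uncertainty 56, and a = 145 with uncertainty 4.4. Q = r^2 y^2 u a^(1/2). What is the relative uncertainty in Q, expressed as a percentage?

For a monomial Q ∝ r^2, y^2, u, a^(1/2), fractional errors add in quadrature:
  (2·δr/r)² = (2×0.0312)² = 0.00388;  (2·δy/y)² = (2×0.116)² = 0.0535;  (1·δu/u)² = (1×0.0762)² = 0.00580;  (½·δa/a)² = (0.5×0.0303)² = 0.000230
δQ/Q = √(0.0634) = 0.252

25.2%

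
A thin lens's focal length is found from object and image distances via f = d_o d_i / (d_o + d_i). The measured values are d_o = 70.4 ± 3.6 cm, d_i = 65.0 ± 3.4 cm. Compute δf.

1.24 cm

∂f/∂d_o = (d_i/(d_o+d_i))² = 0.230;  ∂f/∂d_i = (d_o/(d_o+d_i))² = 0.270
δf = √((∂f/∂d_o · δd_o)² + (∂f/∂d_i · δd_i)²) = √(0.688 + 0.845) = 1.24 cm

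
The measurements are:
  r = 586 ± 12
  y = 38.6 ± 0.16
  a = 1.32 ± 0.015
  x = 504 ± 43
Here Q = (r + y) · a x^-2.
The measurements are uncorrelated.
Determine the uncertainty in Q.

0.000559

Let u = r + y = 625. δu = √(δr² + δy²) = √(144 + 0.0256) = 12.0, so δu/u = 0.0192.
Q is then a monomial in u, a, x:
δQ/Q = √((δu/u)² + (1·δa/a)² + (-2·δx/x)²) = √(0.000369 + 0.000129 + 0.0291) = 0.172
Q = 0.00325, so δQ = 0.172 × 0.00325 = 0.000559.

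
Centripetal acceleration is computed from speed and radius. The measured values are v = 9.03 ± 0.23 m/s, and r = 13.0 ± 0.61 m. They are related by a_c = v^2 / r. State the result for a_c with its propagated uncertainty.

Products/powers → add relative errors in quadrature, weighted by exponent:
  (2·δv/v)² = (2×0.0255)² = 0.00260;  (-1·δr/r)² = (-1×0.0469)² = 0.00220
δa_c/a_c = √(0.00480) = 0.0693
a_c = 6.27 m/s^2, so δa_c = 0.0693 × 6.27 = 0.434 m/s^2.

6.27 ± 0.434 m/s^2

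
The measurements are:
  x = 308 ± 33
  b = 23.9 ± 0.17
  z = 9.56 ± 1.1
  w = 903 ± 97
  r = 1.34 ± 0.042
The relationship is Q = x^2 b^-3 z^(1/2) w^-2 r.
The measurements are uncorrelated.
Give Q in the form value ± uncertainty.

Q is a product of powers, so relative uncertainties combine in quadrature:
  (2·δx/x)² = (2×0.107)² = 0.0459;  (-3·δb/b)² = (-3×0.00711)² = 0.000455;  (½·δz/z)² = (0.5×0.115)² = 0.00331;  (-2·δw/w)² = (-2×0.107)² = 0.0462;  (1·δr/r)² = (1×0.0313)² = 0.000982
δQ/Q = √(0.0968) = 0.311
Q = 3.53e-05, so δQ = 0.311 × 3.53e-05 = 1.1e-05.

(3.53 ± 1.10) × 10^-5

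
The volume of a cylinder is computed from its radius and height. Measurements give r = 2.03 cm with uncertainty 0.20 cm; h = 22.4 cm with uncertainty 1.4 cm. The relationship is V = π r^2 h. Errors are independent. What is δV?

V is a product of powers, so relative uncertainties combine in quadrature:
  (2·δr/r)² = (2×0.0985)² = 0.0388;  (1·δh/h)² = (1×0.0625)² = 0.00391
δV/V = √(0.0427) = 0.207
V = 290 cm^3, so δV = 0.207 × 290 = 59.9 cm^3.

59.9 cm^3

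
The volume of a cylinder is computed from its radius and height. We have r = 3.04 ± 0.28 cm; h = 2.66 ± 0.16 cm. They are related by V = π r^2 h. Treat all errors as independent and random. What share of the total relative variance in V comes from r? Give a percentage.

90.4%

(δV/V)² = (2·δr/r)² + (1·δh/h)²
  r term: (2×0.0921)² = 0.0339
  h term: (1×0.0602)² = 0.00362
Total = 0.0376. Share from r = 0.0339/0.0376 = 0.904.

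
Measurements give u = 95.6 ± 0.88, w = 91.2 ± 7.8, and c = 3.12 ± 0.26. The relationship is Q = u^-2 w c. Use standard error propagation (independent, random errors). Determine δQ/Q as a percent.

12.1%

Each factor contributes (exponent × relative error)² to (δQ/Q)²:
  (-2·δu/u)² = (-2×0.00921)² = 0.000339;  (1·δw/w)² = (1×0.0855)² = 0.00731;  (1·δc/c)² = (1×0.0833)² = 0.00694
δQ/Q = √(0.0146) = 0.121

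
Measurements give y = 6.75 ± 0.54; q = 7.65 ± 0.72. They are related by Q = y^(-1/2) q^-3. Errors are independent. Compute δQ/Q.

Each factor contributes (exponent × relative error)² to (δQ/Q)²:
  (−½·δy/y)² = (-0.5×0.0800)² = 0.00160;  (-3·δq/q)² = (-3×0.0941)² = 0.0797
δQ/Q = √(0.0813) = 0.285

0.285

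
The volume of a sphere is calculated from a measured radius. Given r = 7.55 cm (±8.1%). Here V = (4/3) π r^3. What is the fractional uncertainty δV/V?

0.243

Since V is a product/quotient, work with relative uncertainties:
  (3·δr/r)² = (3×0.0810)² = 0.0590
δV/V = √(0.0590) = 0.243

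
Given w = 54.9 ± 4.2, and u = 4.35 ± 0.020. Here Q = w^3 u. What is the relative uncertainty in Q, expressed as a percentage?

23.0%

Q is a product of powers, so relative uncertainties combine in quadrature:
  (3·δw/w)² = (3×0.0765)² = 0.0527;  (1·δu/u)² = (1×0.00460)² = 2.11e-05
δQ/Q = √(0.0527) = 0.230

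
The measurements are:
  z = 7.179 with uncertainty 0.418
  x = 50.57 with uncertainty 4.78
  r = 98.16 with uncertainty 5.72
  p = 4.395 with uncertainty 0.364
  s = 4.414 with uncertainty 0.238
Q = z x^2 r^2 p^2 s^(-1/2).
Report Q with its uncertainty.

Since Q is a product/quotient, work with relative uncertainties:
  (1·δz/z)² = (1×0.0582)² = 0.00339;  (2·δx/x)² = (2×0.0945)² = 0.0357;  (2·δr/r)² = (2×0.0583)² = 0.0136;  (2·δp/p)² = (2×0.0828)² = 0.0274;  (−½·δs/s)² = (-0.5×0.0539)² = 0.000727
δQ/Q = √(0.0809) = 0.284
Q = 1.626e+09, so δQ = 0.284 × 1.626e+09 = 4.63e+08.

(1.626 ± 0.463) × 10^9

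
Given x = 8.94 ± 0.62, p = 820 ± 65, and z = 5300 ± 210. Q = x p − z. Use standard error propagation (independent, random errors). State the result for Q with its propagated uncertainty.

Let w = x·p = 7330. δw/w = √((1·δx/x)² + (1·δp/p)²) = √(0.00481 + 0.00628) = 0.105, so δw = 772.
Q = w − z: δQ = √(δw² + δz²) = √(5.96e+05 + 44100) = 800
Q = 2030.

2030 ± 800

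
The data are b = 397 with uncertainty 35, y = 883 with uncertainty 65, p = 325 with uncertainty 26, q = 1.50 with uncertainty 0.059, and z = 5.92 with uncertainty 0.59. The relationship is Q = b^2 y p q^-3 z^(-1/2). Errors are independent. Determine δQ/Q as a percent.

Since Q is a product/quotient, work with relative uncertainties:
  (2·δb/b)² = (2×0.0882)² = 0.0311;  (1·δy/y)² = (1×0.0736)² = 0.00542;  (1·δp/p)² = (1×0.0800)² = 0.00640;  (-3·δq/q)² = (-3×0.0393)² = 0.0139;  (−½·δz/z)² = (-0.5×0.0997)² = 0.00248
δQ/Q = √(0.0593) = 0.244

24.4%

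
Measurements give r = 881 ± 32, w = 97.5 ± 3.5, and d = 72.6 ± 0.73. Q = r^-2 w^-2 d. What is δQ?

Q is a product of powers, so relative uncertainties combine in quadrature:
  (-2·δr/r)² = (-2×0.0363)² = 0.00528;  (-2·δw/w)² = (-2×0.0359)² = 0.00515;  (1·δd/d)² = (1×0.0101)² = 0.000101
δQ/Q = √(0.0105) = 0.103
Q = 9.84e-09, so δQ = 0.103 × 9.84e-09 = 1.01e-09.

1.01e-09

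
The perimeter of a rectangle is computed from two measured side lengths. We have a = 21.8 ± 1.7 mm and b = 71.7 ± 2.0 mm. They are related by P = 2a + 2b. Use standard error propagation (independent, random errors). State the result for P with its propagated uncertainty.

Each term contributes (cᵢ δxᵢ)² to (δP)²:
  (2·δa)² = 11.6;  (2·δb)² = 16.0
δP = √(27.6) = 5.25 mm
P = 187 mm.

187 ± 5.25 mm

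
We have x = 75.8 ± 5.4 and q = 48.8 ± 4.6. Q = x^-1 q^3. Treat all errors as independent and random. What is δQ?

Products/powers → add relative errors in quadrature, weighted by exponent:
  (-1·δx/x)² = (-1×0.0712)² = 0.00508;  (3·δq/q)² = (3×0.0943)² = 0.0800
δQ/Q = √(0.0850) = 0.292
Q = 1530, so δQ = 0.292 × 1530 = 447.

447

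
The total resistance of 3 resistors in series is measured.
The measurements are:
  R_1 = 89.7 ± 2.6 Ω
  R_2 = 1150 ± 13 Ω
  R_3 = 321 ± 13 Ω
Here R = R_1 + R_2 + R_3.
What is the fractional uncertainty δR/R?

Each term contributes (cᵢ δxᵢ)² to (δR)²:
  (δR_1)² = 6.76;  (δR_2)² = 169;  (δR_3)² = 169
δR = √(345) = 18.6 Ω
R = 1560 Ω, so δR/R = 18.6/1560 = 0.0119.

0.0119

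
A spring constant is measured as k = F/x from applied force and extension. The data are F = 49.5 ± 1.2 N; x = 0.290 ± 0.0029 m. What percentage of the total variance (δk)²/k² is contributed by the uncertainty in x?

14.5%

(δk/k)² = (1·δF/F)² + (-1·δx/x)²
  F term: (1×0.0242)² = 0.000588
  x term: (-1×0.0100)² = 0.000100
Total = 0.000688. Share from x = 0.000100/0.000688 = 0.145.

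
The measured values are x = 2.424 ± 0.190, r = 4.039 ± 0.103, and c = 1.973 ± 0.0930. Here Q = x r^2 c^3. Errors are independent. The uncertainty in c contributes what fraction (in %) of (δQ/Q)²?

(δQ/Q)² = (1·δx/x)² + (2·δr/r)² + (3·δc/c)²
  x term: (1×0.0784)² = 0.00614
  r term: (2×0.0255)² = 0.00260
  c term: (3×0.0471)² = 0.0200
Total = 0.0287. Share from c = 0.0200/0.0287 = 0.696.

69.6%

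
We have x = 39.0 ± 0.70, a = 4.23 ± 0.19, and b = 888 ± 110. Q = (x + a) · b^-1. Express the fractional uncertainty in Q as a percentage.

12.5%

Let u = x + a = 43.2. δu = √(δx² + δa²) = √(0.490 + 0.0361) = 0.725, so δu/u = 0.0168.
Q is then a monomial in u, b:
δQ/Q = √((δu/u)² + (-1·δb/b)²) = √(0.000282 + 0.0153) = 0.125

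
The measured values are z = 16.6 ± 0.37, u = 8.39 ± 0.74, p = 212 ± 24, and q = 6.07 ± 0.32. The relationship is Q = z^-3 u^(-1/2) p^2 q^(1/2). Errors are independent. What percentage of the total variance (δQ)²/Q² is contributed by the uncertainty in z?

7.66%

(δQ/Q)² = (-3·δz/z)² + (−½·δu/u)² + (2·δp/p)² + (½·δq/q)²
  z term: (-3×0.0223)² = 0.00447
  u term: (-0.5×0.0882)² = 0.00194
  p term: (2×0.113)² = 0.0513
  q term: (0.5×0.0527)² = 0.000695
Total = 0.0584. Share from z = 0.00447/0.0584 = 0.0766.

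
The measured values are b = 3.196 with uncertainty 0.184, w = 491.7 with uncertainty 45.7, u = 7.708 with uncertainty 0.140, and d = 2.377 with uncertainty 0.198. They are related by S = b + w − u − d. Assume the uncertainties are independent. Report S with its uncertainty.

Sums and differences: (δS)² = Σ (cᵢ δxᵢ)².
  (δb)² = 0.0339;  (δw)² = 2090;  (δu)² = 0.0196;  (δd)² = 0.0392
δS = √(2090) = 45.7
S = 484.8.

484.8 ± 45.7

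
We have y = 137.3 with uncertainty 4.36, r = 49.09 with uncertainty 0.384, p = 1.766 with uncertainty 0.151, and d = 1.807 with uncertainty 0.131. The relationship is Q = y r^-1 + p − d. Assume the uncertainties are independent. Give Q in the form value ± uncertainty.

2.756 ± 0.220

Let w = y·r^-1 = 2.797. δw/w = √((1·δy/y)² + (-1·δr/r)²) = √(0.00101 + 6.12e-05) = 0.0327, so δw = 0.0915.
Q = w + p − d: δQ = √(δw² + δp² + δd²) = √(0.00837 + 0.0228 + 0.0172) = 0.220
Q = 2.756.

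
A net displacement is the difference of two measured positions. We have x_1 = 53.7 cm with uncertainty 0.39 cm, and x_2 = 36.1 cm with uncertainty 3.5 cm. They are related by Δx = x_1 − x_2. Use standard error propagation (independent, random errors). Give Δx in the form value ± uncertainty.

Δx is a linear combination, so absolute uncertainties add in quadrature:
  (δx_1)² = 0.152;  (δx_2)² = 12.2
δΔx = √(12.4) = 3.52 cm
Δx = 17.6 cm.

17.6 ± 3.52 cm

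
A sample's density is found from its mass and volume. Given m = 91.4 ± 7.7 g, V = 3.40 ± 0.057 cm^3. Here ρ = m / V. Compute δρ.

For a monomial ρ ∝ m, V^-1, fractional errors add in quadrature:
  (1·δm/m)² = (1×0.0842)² = 0.00710;  (-1·δV/V)² = (-1×0.0168)² = 0.000281
δρ/ρ = √(0.00738) = 0.0859
ρ = 26.9 g/cm^3, so δρ = 0.0859 × 26.9 = 2.31 g/cm^3.

2.31 g/cm^3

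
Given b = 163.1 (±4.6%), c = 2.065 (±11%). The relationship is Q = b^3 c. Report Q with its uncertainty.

For a monomial Q ∝ b^3, c, fractional errors add in quadrature:
  (3·δb/b)² = (3×0.0460)² = 0.0190;  (1·δc/c)² = (1×0.110)² = 0.0121
δQ/Q = √(0.0311) = 0.176
Q = 8.959e+06, so δQ = 0.176 × 8.959e+06 = 1.58e+06.

(8.959 ± 1.58) × 10^6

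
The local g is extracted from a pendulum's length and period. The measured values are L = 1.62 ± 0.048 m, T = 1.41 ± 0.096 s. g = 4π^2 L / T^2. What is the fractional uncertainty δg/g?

0.139

g is a product of powers, so relative uncertainties combine in quadrature:
  (1·δL/L)² = (1×0.0296)² = 0.000878;  (-2·δT/T)² = (-2×0.0681)² = 0.0185
δg/g = √(0.0194) = 0.139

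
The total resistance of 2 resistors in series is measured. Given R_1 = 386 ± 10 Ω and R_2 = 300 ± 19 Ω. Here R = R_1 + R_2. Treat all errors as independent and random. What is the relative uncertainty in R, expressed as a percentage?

Each term contributes (cᵢ δxᵢ)² to (δR)²:
  (δR_1)² = 100;  (δR_2)² = 361
δR = √(461) = 21.5 Ω
R = 686 Ω, so δR/R = 21.5/686 = 0.0313.

3.13%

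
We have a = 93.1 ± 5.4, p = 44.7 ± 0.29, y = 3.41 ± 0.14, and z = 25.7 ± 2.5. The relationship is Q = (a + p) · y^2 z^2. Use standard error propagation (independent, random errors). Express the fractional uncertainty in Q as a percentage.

21.5%

Let u = a + p = 138. δu = √(δa² + δp²) = √(29.2 + 0.0841) = 5.41, so δu/u = 0.0392.
Q is then a monomial in u, y, z:
δQ/Q = √((δu/u)² + (2·δy/y)² + (2·δz/z)²) = √(0.00154 + 0.00674 + 0.0379) = 0.215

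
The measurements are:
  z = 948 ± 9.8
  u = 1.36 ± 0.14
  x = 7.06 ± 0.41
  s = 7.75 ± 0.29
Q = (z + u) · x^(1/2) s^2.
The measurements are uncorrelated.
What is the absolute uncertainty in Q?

Let w = z + u = 949. δw = √(δz² + δu²) = √(96.0 + 0.0196) = 9.80, so δw/w = 0.0103.
Q is then a monomial in w, x, s:
δQ/Q = √((δw/w)² + (½·δx/x)² + (2·δs/s)²) = √(0.000107 + 0.000843 + 0.00560) = 0.0809
Q = 1.52e+05, so δQ = 0.0809 × 1.52e+05 = 12300.

12300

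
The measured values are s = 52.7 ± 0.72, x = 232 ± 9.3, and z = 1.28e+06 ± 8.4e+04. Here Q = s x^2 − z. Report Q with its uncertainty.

Let p = s·x^2 = 2.84e+06. δp/p = √((1·δs/s)² + (2·δx/x)²) = √(0.000187 + 0.00643) = 0.0813, so δp = 2.31e+05.
Q = p − z: δQ = √(δp² + δz²) = √(5.32e+10 + 7.06e+09) = 2.46e+05
Q = 1.56e+06.

(1.56 ± 0.246) × 10^6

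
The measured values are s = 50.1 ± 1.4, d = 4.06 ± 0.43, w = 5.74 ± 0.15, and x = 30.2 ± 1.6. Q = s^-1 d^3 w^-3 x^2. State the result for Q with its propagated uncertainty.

Q is a product of powers, so relative uncertainties combine in quadrature:
  (-1·δs/s)² = (-1×0.0279)² = 0.000781;  (3·δd/d)² = (3×0.106)² = 0.101;  (-3·δw/w)² = (-3×0.0261)² = 0.00615;  (2·δx/x)² = (2×0.0530)² = 0.0112
δQ/Q = √(0.119) = 0.345
Q = 6.44, so δQ = 0.345 × 6.44 = 2.22.

6.44 ± 2.22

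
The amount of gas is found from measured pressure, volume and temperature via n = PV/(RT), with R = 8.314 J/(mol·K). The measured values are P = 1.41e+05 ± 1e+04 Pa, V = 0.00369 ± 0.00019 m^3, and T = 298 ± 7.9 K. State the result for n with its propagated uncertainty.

0.210 ± 0.0192 mol

Since n is a product/quotient, work with relative uncertainties:
  (1·δP/P)² = (1×0.0709)² = 0.00503;  (1·δV/V)² = (1×0.0515)² = 0.00265;  (-1·δT/T)² = (-1×0.0265)² = 0.000703
δn/n = √(0.00838) = 0.0916
n = 0.210 mol, so δn = 0.0916 × 0.210 = 0.0192 mol.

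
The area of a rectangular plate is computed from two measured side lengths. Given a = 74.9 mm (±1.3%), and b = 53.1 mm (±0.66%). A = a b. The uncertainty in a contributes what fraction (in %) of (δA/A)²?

(δA/A)² = (1·δa/a)² + (1·δb/b)²
  a term: (1×0.0130)² = 0.000169
  b term: (1×0.00660)² = 4.36e-05
Total = 0.000213. Share from a = 0.000169/0.000213 = 0.795.

79.5%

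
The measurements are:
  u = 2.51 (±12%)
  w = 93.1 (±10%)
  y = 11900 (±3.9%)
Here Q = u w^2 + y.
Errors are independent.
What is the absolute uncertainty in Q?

5100

Let p = u·w^2 = 21800. δp/p = √((1·δu/u)² + (2·δw/w)²) = √(0.0144 + 0.0400) = 0.233, so δp = 5070.
Q = p + y: δQ = √(δp² + δy²) = √(2.57e+07 + 2.15e+05) = 5100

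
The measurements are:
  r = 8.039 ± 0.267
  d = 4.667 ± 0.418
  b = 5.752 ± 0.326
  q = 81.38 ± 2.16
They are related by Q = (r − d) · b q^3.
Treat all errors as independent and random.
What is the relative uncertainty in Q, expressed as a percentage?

Let u = r − d = 3.372. δu = √(δr² + δd²) = √(0.0713 + 0.175) = 0.496, so δu/u = 0.147.
Q is then a monomial in u, b, q:
δQ/Q = √((δu/u)² + (1·δb/b)² + (3·δq/q)²) = √(0.0216 + 0.00321 + 0.00634) = 0.177

17.7%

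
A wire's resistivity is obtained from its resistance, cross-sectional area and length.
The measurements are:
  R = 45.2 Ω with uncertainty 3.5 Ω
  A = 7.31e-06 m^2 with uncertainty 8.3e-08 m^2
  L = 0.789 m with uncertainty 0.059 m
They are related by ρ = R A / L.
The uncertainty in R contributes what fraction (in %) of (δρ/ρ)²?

51.2%

(δρ/ρ)² = (1·δR/R)² + (1·δA/A)² + (-1·δL/L)²
  R term: (1×0.0774)² = 0.00600
  A term: (1×0.0114)² = 0.000129
  L term: (-1×0.0748)² = 0.00559
Total = 0.0117. Share from R = 0.00600/0.0117 = 0.512.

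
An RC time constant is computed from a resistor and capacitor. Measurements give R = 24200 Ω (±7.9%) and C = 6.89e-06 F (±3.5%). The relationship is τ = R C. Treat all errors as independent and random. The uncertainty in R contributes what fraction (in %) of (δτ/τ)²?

(δτ/τ)² = (1·δR/R)² + (1·δC/C)²
  R term: (1×0.0790)² = 0.00624
  C term: (1×0.0350)² = 0.00123
Total = 0.00747. Share from R = 0.00624/0.00747 = 0.836.

83.6%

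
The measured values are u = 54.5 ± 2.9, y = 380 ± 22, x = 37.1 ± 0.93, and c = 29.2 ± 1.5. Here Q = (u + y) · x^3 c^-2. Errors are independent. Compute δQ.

3570

Let w = u + y = 434. δw = √(δu² + δy²) = √(8.41 + 484) = 22.2, so δw/w = 0.0511.
Q is then a monomial in w, x, c:
δQ/Q = √((δw/w)² + (3·δx/x)² + (-2·δc/c)²) = √(0.00261 + 0.00566 + 0.0106) = 0.137
Q = 26000, so δQ = 0.137 × 26000 = 3570.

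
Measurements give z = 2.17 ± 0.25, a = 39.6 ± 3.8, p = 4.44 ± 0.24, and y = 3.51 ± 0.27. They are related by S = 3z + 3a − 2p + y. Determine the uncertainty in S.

11.4

Each term contributes (cᵢ δxᵢ)² to (δS)²:
  (3·δz)² = 0.562;  (3·δa)² = 130;  (2·δp)² = 0.230;  (δy)² = 0.0729
δS = √(131) = 11.4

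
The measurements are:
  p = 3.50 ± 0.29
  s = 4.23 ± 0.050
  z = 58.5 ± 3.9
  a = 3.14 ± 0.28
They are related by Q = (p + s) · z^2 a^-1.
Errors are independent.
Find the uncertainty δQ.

1390

Let u = p + s = 7.73. δu = √(δp² + δs²) = √(0.0841 + 0.00250) = 0.294, so δu/u = 0.0381.
Q is then a monomial in u, z, a:
δQ/Q = √((δu/u)² + (2·δz/z)² + (-1·δa/a)²) = √(0.00145 + 0.0178 + 0.00795) = 0.165
Q = 8420, so δQ = 0.165 × 8420 = 1390.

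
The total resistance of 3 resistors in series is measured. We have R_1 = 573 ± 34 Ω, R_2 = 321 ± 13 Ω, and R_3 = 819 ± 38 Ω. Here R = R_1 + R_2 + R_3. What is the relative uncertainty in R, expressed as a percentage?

3.07%

Each term contributes (cᵢ δxᵢ)² to (δR)²:
  (δR_1)² = 1160;  (δR_2)² = 169;  (δR_3)² = 1440
δR = √(2770) = 52.6 Ω
R = 1710 Ω, so δR/R = 52.6/1710 = 0.0307.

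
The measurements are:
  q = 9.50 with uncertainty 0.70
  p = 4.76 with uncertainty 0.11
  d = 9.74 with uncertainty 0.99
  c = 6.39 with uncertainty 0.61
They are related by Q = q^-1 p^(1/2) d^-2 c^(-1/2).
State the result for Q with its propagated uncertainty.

0.000958 ± 0.000212

Each factor contributes (exponent × relative error)² to (δQ/Q)²:
  (-1·δq/q)² = (-1×0.0737)² = 0.00543;  (½·δp/p)² = (0.5×0.0231)² = 0.000134;  (-2·δd/d)² = (-2×0.102)² = 0.0413;  (−½·δc/c)² = (-0.5×0.0955)² = 0.00228
δQ/Q = √(0.0492) = 0.222
Q = 0.000958, so δQ = 0.222 × 0.000958 = 0.000212.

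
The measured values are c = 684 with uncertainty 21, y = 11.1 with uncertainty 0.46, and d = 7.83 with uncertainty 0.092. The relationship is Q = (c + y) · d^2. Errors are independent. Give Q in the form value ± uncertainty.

Let u = c + y = 695. δu = √(δc² + δy²) = √(441 + 0.212) = 21.0, so δu/u = 0.0302.
Q is then a monomial in u, d:
δQ/Q = √((δu/u)² + (2·δd/d)²) = √(0.000913 + 0.000552) = 0.0383
Q = 42600, so δQ = 0.0383 × 42600 = 1630.

42600 ± 1630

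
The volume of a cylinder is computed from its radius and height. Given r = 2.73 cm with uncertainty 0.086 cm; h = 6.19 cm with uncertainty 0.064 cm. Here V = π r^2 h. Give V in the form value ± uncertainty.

145 ± 9.25 cm^3

Each factor contributes (exponent × relative error)² to (δV/V)²:
  (2·δr/r)² = (2×0.0315)² = 0.00397;  (1·δh/h)² = (1×0.0103)² = 0.000107
δV/V = √(0.00408) = 0.0638
V = 145 cm^3, so δV = 0.0638 × 145 = 9.25 cm^3.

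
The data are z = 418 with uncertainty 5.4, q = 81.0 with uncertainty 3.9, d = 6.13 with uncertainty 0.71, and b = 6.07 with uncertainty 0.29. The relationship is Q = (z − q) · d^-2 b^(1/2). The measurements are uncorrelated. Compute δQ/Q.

Let u = z − q = 337. δu = √(δz² + δq²) = √(29.2 + 15.2) = 6.66, so δu/u = 0.0198.
Q is then a monomial in u, d, b:
δQ/Q = √((δu/u)² + (-2·δd/d)² + (½·δb/b)²) = √(0.000391 + 0.0537 + 0.000571) = 0.234

0.234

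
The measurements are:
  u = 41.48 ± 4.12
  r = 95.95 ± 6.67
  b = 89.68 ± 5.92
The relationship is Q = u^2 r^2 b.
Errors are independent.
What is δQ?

Q is a product of powers, so relative uncertainties combine in quadrature:
  (2·δu/u)² = (2×0.0993)² = 0.0395;  (2·δr/r)² = (2×0.0695)² = 0.0193;  (1·δb/b)² = (1×0.0660)² = 0.00436
δQ/Q = √(0.0631) = 0.251
Q = 1.421e+09, so δQ = 0.251 × 1.421e+09 = 3.57e+08.

3.57e+08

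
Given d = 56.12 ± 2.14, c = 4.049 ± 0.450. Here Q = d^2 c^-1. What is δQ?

Q is a product of powers, so relative uncertainties combine in quadrature:
  (2·δd/d)² = (2×0.0381)² = 0.00582;  (-1·δc/c)² = (-1×0.111)² = 0.0124
δQ/Q = √(0.0182) = 0.135
Q = 777.8, so δQ = 0.135 × 777.8 = 105.

105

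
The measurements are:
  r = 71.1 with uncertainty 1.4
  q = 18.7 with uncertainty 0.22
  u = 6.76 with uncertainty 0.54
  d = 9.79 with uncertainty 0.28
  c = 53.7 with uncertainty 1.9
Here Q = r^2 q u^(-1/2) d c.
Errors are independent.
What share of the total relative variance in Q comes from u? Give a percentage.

(δQ/Q)² = (2·δr/r)² + (1·δq/q)² + (−½·δu/u)² + (1·δd/d)² + (1·δc/c)²
  r term: (2×0.0197)² = 0.00155
  q term: (1×0.0118)² = 0.000138
  u term: (-0.5×0.0799)² = 0.00160
  d term: (1×0.0286)² = 0.000818
  c term: (1×0.0354)² = 0.00125
Total = 0.00535. Share from u = 0.00160/0.00535 = 0.298.

29.8%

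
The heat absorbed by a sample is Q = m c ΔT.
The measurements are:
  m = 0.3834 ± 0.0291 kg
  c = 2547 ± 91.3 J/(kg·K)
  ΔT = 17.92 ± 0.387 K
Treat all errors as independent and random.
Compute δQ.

1520 J

For a monomial Q ∝ m, c, ΔT, fractional errors add in quadrature:
  (1·δm/m)² = (1×0.0759)² = 0.00576;  (1·δc/c)² = (1×0.0358)² = 0.00128;  (1·δΔT/ΔT)² = (1×0.0216)² = 0.000466
δQ/Q = √(0.00751) = 0.0867
Q = 17500 J, so δQ = 0.0867 × 17500 = 1520 J.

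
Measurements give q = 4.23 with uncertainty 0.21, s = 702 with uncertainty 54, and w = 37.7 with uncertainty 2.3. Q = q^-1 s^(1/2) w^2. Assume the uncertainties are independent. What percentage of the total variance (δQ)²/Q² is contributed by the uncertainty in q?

(δQ/Q)² = (-1·δq/q)² + (½·δs/s)² + (2·δw/w)²
  q term: (-1×0.0496)² = 0.00246
  s term: (0.5×0.0769)² = 0.00148
  w term: (2×0.0610)² = 0.0149
Total = 0.0188. Share from q = 0.00246/0.0188 = 0.131.

13.1%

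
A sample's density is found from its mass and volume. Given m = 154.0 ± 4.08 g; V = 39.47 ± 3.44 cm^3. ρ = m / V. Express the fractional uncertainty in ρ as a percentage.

9.11%

Relative error in a monomial: (δρ/ρ)² = Σ (nᵢ · δxᵢ/xᵢ)².
  (1·δm/m)² = (1×0.0265)² = 0.000702;  (-1·δV/V)² = (-1×0.0872)² = 0.00760
δρ/ρ = √(0.00830) = 0.0911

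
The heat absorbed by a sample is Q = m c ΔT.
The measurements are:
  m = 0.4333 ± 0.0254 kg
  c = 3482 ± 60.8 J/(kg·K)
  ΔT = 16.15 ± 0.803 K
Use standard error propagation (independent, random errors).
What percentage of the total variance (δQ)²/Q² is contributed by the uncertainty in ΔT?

39.8%

(δQ/Q)² = (1·δm/m)² + (1·δc/c)² + (1·δΔT/ΔT)²
  m term: (1×0.0586)² = 0.00344
  c term: (1×0.0175)² = 0.000305
  ΔT term: (1×0.0497)² = 0.00247
Total = 0.00621. Share from ΔT = 0.00247/0.00621 = 0.398.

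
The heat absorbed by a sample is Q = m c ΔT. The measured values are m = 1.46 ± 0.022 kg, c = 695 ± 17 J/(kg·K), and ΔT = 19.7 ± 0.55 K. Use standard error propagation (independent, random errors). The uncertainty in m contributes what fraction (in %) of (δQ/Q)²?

(δQ/Q)² = (1·δm/m)² + (1·δc/c)² + (1·δΔT/ΔT)²
  m term: (1×0.0151)² = 0.000227
  c term: (1×0.0245)² = 0.000598
  ΔT term: (1×0.0279)² = 0.000779
Total = 0.00160. Share from m = 0.000227/0.00160 = 0.141.

14.1%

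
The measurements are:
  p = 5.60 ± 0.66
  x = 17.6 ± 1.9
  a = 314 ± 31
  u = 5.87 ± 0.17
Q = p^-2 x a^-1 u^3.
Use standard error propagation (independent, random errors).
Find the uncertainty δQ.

Since Q is a product/quotient, work with relative uncertainties:
  (-2·δp/p)² = (-2×0.118)² = 0.0556;  (1·δx/x)² = (1×0.108)² = 0.0117;  (-1·δa/a)² = (-1×0.0987)² = 0.00975;  (3·δu/u)² = (3×0.0290)² = 0.00755
δQ/Q = √(0.0845) = 0.291
Q = 0.362, so δQ = 0.291 × 0.362 = 0.105.

0.105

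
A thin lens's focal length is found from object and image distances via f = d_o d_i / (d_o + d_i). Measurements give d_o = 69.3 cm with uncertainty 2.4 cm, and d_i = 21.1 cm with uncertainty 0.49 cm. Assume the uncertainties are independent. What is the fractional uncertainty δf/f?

∂f/∂d_o = (d_i/(d_o+d_i))² = 0.0545;  ∂f/∂d_i = (d_o/(d_o+d_i))² = 0.588
δf = √((∂f/∂d_o · δd_o)² + (∂f/∂d_i · δd_i)²) = √(0.0171 + 0.0829) = 0.316 cm
f = 16.2 cm, so δf/f = 0.316/16.2 = 0.0196.

0.0196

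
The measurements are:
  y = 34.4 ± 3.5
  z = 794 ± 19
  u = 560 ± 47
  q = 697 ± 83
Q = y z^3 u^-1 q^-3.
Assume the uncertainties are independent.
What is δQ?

0.0352

Since Q is a product/quotient, work with relative uncertainties:
  (1·δy/y)² = (1×0.102)² = 0.0104;  (3·δz/z)² = (3×0.0239)² = 0.00515;  (-1·δu/u)² = (-1×0.0839)² = 0.00704;  (-3·δq/q)² = (-3×0.119)² = 0.128
δQ/Q = √(0.150) = 0.388
Q = 0.0908, so δQ = 0.388 × 0.0908 = 0.0352.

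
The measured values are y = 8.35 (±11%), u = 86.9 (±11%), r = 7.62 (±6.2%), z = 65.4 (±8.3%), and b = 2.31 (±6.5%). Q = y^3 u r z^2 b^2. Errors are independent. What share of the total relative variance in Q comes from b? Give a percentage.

9.98%

(δQ/Q)² = (3·δy/y)² + (1·δu/u)² + (1·δr/r)² + (2·δz/z)² + (2·δb/b)²
  y term: (3×0.110)² = 0.109
  u term: (1×0.110)² = 0.0121
  r term: (1×0.0620)² = 0.00384
  z term: (2×0.0830)² = 0.0276
  b term: (2×0.0650)² = 0.0169
Total = 0.169. Share from b = 0.0169/0.169 = 0.0998.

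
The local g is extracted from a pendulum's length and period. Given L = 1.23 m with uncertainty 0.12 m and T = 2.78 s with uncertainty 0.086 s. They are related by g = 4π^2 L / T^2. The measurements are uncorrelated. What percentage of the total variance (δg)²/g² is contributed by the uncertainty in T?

28.7%

(δg/g)² = (1·δL/L)² + (-2·δT/T)²
  L term: (1×0.0976)² = 0.00952
  T term: (-2×0.0309)² = 0.00383
Total = 0.0133. Share from T = 0.00383/0.0133 = 0.287.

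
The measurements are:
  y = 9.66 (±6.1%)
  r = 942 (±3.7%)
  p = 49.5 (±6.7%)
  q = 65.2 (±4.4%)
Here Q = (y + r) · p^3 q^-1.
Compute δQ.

Let u = y + r = 952. δu = √(δy² + δr²) = √(0.347 + 1210) = 34.9, so δu/u = 0.0366.
Q is then a monomial in u, p, q:
δQ/Q = √((δu/u)² + (3·δp/p)² + (-1·δq/q)²) = √(0.00134 + 0.0404 + 0.00194) = 0.209
Q = 1.77e+06, so δQ = 0.209 × 1.77e+06 = 3.7e+05.

3.7e+05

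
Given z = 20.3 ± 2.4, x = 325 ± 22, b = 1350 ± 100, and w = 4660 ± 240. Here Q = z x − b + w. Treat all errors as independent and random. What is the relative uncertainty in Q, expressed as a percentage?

Let p = z·x = 6600. δp/p = √((1·δz/z)² + (1·δx/x)²) = √(0.0140 + 0.00458) = 0.136, so δp = 899.
Q = p − b + w: δQ = √(δp² + δb² + δw²) = √(8.08e+05 + 10000 + 57600) = 936
Q = 9910, so δQ/Q = 936/9910 = 0.0944.

9.44%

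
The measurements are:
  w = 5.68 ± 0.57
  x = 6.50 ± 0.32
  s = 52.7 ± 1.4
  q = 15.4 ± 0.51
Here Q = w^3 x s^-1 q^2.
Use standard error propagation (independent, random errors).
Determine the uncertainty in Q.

1680

Q is a product of powers, so relative uncertainties combine in quadrature:
  (3·δw/w)² = (3×0.100)² = 0.0906;  (1·δx/x)² = (1×0.0492)² = 0.00242;  (-1·δs/s)² = (-1×0.0266)² = 0.000706;  (2·δq/q)² = (2×0.0331)² = 0.00439
δQ/Q = √(0.0982) = 0.313
Q = 5360, so δQ = 0.313 × 5360 = 1680.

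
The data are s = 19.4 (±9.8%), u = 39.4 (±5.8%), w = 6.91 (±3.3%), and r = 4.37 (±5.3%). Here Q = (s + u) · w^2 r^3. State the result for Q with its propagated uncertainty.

Let h = s + u = 58.8. δh = √(δs² + δu²) = √(3.61 + 5.22) = 2.97, so δh/h = 0.0506.
Q is then a monomial in h, w, r:
δQ/Q = √((δh/h)² + (2·δw/w)² + (3·δr/r)²) = √(0.00256 + 0.00436 + 0.0253) = 0.179
Q = 2.34e+05, so δQ = 0.179 × 2.34e+05 = 42000.

(2.34 ± 0.420) × 10^5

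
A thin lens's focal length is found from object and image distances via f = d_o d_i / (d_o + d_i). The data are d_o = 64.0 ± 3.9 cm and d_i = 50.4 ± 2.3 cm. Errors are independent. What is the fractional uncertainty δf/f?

0.0370

∂f/∂d_o = (d_i/(d_o+d_i))² = 0.194;  ∂f/∂d_i = (d_o/(d_o+d_i))² = 0.313
δf = √((∂f/∂d_o · δd_o)² + (∂f/∂d_i · δd_i)²) = √(0.573 + 0.518) = 1.04 cm
f = 28.2 cm, so δf/f = 1.04/28.2 = 0.0370.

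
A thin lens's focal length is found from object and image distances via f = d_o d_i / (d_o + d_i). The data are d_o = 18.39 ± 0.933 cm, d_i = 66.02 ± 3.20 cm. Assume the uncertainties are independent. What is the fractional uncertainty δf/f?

0.0411

∂f/∂d_o = (d_i/(d_o+d_i))² = 0.612;  ∂f/∂d_i = (d_o/(d_o+d_i))² = 0.0475
δf = √((∂f/∂d_o · δd_o)² + (∂f/∂d_i · δd_i)²) = √(0.326 + 0.0231) = 0.591 cm
f = 14.38 cm, so δf/f = 0.591/14.38 = 0.0411.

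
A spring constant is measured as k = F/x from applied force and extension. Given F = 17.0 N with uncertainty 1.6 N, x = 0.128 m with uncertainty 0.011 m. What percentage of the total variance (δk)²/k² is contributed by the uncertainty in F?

(δk/k)² = (1·δF/F)² + (-1·δx/x)²
  F term: (1×0.0941)² = 0.00886
  x term: (-1×0.0859)² = 0.00739
Total = 0.0162. Share from F = 0.00886/0.0162 = 0.545.

54.5%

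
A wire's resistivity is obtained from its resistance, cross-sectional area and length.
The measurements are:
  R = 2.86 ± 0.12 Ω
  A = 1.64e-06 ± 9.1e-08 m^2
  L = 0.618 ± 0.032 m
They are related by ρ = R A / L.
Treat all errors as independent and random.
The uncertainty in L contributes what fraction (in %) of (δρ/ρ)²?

35.7%

(δρ/ρ)² = (1·δR/R)² + (1·δA/A)² + (-1·δL/L)²
  R term: (1×0.0420)² = 0.00176
  A term: (1×0.0555)² = 0.00308
  L term: (-1×0.0518)² = 0.00268
Total = 0.00752. Share from L = 0.00268/0.00752 = 0.357.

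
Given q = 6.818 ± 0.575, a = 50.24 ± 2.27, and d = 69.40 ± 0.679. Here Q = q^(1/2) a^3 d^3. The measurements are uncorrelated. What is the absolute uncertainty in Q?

Since Q is a product/quotient, work with relative uncertainties:
  (½·δq/q)² = (0.5×0.0843)² = 0.00178;  (3·δa/a)² = (3×0.0452)² = 0.0184;  (3·δd/d)² = (3×0.00978)² = 0.000862
δQ/Q = √(0.0210) = 0.145
Q = 1.107e+11, so δQ = 0.145 × 1.107e+11 = 1.6e+10.

1.6e+10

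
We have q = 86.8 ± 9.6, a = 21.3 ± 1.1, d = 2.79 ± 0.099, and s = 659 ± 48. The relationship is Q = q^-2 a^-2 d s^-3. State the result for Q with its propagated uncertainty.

(2.85 ± 0.940) × 10^-15

Each factor contributes (exponent × relative error)² to (δQ/Q)²:
  (-2·δq/q)² = (-2×0.111)² = 0.0489;  (-2·δa/a)² = (-2×0.0516)² = 0.0107;  (1·δd/d)² = (1×0.0355)² = 0.00126;  (-3·δs/s)² = (-3×0.0728)² = 0.0477
δQ/Q = √(0.109) = 0.330
Q = 2.85e-15, so δQ = 0.330 × 2.85e-15 = 9.4e-16.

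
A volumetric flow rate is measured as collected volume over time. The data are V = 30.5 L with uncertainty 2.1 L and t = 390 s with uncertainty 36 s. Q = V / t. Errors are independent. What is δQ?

Relative error in a monomial: (δQ/Q)² = Σ (nᵢ · δxᵢ/xᵢ)².
  (1·δV/V)² = (1×0.0689)² = 0.00474;  (-1·δt/t)² = (-1×0.0923)² = 0.00852
δQ/Q = √(0.0133) = 0.115
Q = 0.0782 L/s, so δQ = 0.115 × 0.0782 = 0.00901 L/s.

0.00901 L/s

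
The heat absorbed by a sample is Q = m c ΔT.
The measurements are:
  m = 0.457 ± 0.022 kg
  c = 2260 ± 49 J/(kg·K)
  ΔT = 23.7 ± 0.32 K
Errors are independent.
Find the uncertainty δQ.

For a monomial Q ∝ m, c, ΔT, fractional errors add in quadrature:
  (1·δm/m)² = (1×0.0481)² = 0.00232;  (1·δc/c)² = (1×0.0217)² = 0.000470;  (1·δΔT/ΔT)² = (1×0.0135)² = 0.000182
δQ/Q = √(0.00297) = 0.0545
Q = 24500 J, so δQ = 0.0545 × 24500 = 1330 J.

1330 J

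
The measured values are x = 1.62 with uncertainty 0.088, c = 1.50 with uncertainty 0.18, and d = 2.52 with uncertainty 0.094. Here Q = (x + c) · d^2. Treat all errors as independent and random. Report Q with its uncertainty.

19.8 ± 1.95

Let u = x + c = 3.12. δu = √(δx² + δc²) = √(0.00774 + 0.0324) = 0.200, so δu/u = 0.0642.
Q is then a monomial in u, d:
δQ/Q = √((δu/u)² + (2·δd/d)²) = √(0.00412 + 0.00557) = 0.0984
Q = 19.8, so δQ = 0.0984 × 19.8 = 1.95.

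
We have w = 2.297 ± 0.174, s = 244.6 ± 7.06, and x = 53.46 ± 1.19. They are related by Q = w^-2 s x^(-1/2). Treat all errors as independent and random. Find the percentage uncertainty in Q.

15.5%

Q is a product of powers, so relative uncertainties combine in quadrature:
  (-2·δw/w)² = (-2×0.0758)² = 0.0230;  (1·δs/s)² = (1×0.0289)² = 0.000833;  (−½·δx/x)² = (-0.5×0.0223)² = 0.000124
δQ/Q = √(0.0239) = 0.155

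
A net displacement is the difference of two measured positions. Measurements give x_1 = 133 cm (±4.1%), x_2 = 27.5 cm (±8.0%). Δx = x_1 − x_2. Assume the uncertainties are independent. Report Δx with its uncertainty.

106 ± 5.88 cm

Absolute uncertainties add in quadrature for a linear combination:
  (δx_1)² = 29.7;  (δx_2)² = 4.84
δΔx = √(34.6) = 5.88 cm
Δx = 106 cm.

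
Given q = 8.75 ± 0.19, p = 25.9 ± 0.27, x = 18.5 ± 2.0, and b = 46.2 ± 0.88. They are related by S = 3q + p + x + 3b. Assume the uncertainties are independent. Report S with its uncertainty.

209 ± 3.37

Absolute uncertainties add in quadrature for a linear combination:
  (3·δq)² = 0.325;  (δp)² = 0.0729;  (δx)² = 4.00;  (3·δb)² = 6.97
δS = √(11.4) = 3.37
S = 209.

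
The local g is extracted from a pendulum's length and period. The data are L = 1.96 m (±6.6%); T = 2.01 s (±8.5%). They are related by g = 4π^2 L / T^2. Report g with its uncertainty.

19.2 ± 3.49 m/s^2

Products/powers → add relative errors in quadrature, weighted by exponent:
  (1·δL/L)² = (1×0.0660)² = 0.00436;  (-2·δT/T)² = (-2×0.0850)² = 0.0289
δg/g = √(0.0333) = 0.182
g = 19.2 m/s^2, so δg = 0.182 × 19.2 = 3.49 m/s^2.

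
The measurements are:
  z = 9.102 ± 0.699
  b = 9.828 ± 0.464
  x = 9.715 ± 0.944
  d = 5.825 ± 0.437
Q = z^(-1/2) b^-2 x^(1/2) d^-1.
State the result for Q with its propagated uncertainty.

0.001836 ± 0.000249

Products/powers → add relative errors in quadrature, weighted by exponent:
  (−½·δz/z)² = (-0.5×0.0768)² = 0.00147;  (-2·δb/b)² = (-2×0.0472)² = 0.00892;  (½·δx/x)² = (0.5×0.0972)² = 0.00236;  (-1·δd/d)² = (-1×0.0750)² = 0.00563
δQ/Q = √(0.0184) = 0.136
Q = 0.001836, so δQ = 0.136 × 0.001836 = 0.000249.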